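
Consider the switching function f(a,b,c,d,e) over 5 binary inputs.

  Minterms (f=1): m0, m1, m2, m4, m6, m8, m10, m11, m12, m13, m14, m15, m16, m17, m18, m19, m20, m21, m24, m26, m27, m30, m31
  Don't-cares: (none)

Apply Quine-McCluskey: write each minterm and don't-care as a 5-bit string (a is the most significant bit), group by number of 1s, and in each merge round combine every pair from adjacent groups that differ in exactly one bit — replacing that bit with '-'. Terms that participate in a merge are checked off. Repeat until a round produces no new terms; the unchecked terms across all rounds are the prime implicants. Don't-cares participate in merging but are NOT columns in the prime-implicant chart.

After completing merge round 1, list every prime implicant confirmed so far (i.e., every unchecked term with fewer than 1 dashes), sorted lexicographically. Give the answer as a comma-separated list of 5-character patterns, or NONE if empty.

Round 0: 00000✓ 00001✓ 00010✓ 00100✓ 00110✓ 01000✓ 01010✓ 01011✓ 01100✓ 01101✓ 01110✓ 01111✓ 10000✓ 10001✓ 10010✓ 10011✓ 10100✓ 10101✓ 11000✓ 11010✓ 11011✓ 11110✓ 11111✓
Round 1: -0000✓ -0001✓ -0010✓ -0100✓ -1000✓ -1010✓ -1011✓ -1110✓ -1111✓ 0-000✓ 0-010✓ 0-100✓ 0-110✓ 00-00✓ 00-10✓ 000-0✓ 0000-✓ 001-0✓ 01-00✓ 01-10✓ 01-11✓ 010-0✓ 0101-✓ 011-0✓ 011-1✓ 0110-✓ 0111-✓ 1-000✓ 1-010✓ 1-011✓ 10-00✓ 10-01✓ 100-0✓ 100-1✓ 1000-✓ 1001-✓ 1010-✓ 11-10✓ 11-11✓ 110-0✓ 1101-✓ 1111-✓
Round 2: --000✓ --010✓ -0-00 -00-0✓ -000- -1-10✓ -1-11✓ -10-0✓ -101-✓ -111-✓ 0--00✓ 0--10✓ 0-0-0✓ 0-1-0✓ 00--0✓ 01--0✓ 01-1-✓ 011-- 1-0-0✓ 1-01- 10-0- 100-- 11-1-✓
Round 3: --0-0 -1-1- 0---0
PIs = {--0-0, -0-00, -000-, -1-1-, 0---0, 011--, 1-01-, 10-0-, 100--}

NONE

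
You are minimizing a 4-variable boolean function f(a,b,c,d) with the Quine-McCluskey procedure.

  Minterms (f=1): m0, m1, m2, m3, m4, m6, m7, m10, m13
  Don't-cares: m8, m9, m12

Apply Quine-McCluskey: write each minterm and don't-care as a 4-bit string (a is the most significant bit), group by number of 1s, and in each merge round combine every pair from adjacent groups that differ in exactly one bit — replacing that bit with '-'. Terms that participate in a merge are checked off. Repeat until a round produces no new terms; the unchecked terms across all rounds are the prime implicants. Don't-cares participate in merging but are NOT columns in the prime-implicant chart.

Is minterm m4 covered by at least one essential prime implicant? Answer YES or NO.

[col 0] 0000*, 0001*, 0010*, 0011*, 0100*, 0110*, 0111*, 1000*, 1001*, 1010*, 1100*, 1101*
[col 1] -000*, -001*, -010*, -100*, 0-00*, 0-10*, 0-11*, 00-0*, 00-1*, 000-*, 001-*, 01-0*, 011-*, 1-00*, 1-01*, 10-0*, 100-*, 110-*
[col 2] --00, -0-0, -00-, 0--0, 0-1-, 00--, 1-0-
Prime implicants: --00, -0-0, -00-, 0--0, 0-1-, 00--, 1-0-
PI chart (minterm → PIs covering it):
  0 | --00,-0-0,-00-,0--0,00--
  1 | -00-,00--
  2 | -0-0,0--0,0-1-,00--
  3 | 0-1-,00--
  4 | --00,0--0
  6 | 0--0,0-1-
  7 | 0-1-  (sole → essential)
  10 | -0-0  (sole → essential)
  13 | 1-0-  (sole → essential)
Essential prime implicants: -0-0, 0-1-, 1-0-

NO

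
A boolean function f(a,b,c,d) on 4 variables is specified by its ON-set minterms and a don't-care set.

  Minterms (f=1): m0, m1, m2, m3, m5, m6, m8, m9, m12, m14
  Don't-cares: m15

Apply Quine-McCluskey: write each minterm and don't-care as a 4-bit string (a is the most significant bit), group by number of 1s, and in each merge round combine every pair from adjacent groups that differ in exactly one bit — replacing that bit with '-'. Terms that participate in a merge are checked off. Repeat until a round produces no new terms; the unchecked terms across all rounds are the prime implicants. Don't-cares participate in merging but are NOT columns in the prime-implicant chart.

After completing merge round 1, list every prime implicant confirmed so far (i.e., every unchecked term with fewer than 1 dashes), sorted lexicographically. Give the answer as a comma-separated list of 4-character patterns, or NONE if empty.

NONE

Round 0: 0000✓ 0001✓ 0010✓ 0011✓ 0101✓ 0110✓ 1000✓ 1001✓ 1100✓ 1110✓ 1111✓
Round 1: -000✓ -001✓ -110 0-01 0-10 00-0✓ 00-1✓ 000-✓ 001-✓ 1-00 100-✓ 11-0 111-
Round 2: -00- 00--
PIs = {-00-, -110, 0-01, 0-10, 00--, 1-00, 11-0, 111-}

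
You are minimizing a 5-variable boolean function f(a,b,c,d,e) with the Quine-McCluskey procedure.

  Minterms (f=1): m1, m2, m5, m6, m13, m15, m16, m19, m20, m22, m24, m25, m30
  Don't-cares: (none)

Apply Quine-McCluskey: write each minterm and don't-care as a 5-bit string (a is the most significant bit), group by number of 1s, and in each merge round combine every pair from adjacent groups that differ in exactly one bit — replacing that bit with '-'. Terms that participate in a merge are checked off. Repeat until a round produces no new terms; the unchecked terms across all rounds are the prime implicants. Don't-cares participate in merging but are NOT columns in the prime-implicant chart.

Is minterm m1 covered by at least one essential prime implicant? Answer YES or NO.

[col 0] 00001*, 00010*, 00101*, 00110*, 01101*, 01111*, 10000*, 10011, 10100*, 10110*, 11000*, 11001*, 11110*
[col 1] -0110, 0-101, 00-01, 00-10, 011-1, 1-000, 1-110, 10-00, 101-0, 1100-
Prime implicants: -0110, 0-101, 00-01, 00-10, 011-1, 1-000, 1-110, 10-00, 10011, 101-0, 1100-
PI chart (minterm → PIs covering it):
  1 | 00-01  (sole → essential)
  2 | 00-10  (sole → essential)
  5 | 0-101,00-01
  6 | -0110,00-10
  13 | 0-101,011-1
  15 | 011-1  (sole → essential)
  16 | 1-000,10-00
  19 | 10011  (sole → essential)
  20 | 10-00,101-0
  22 | -0110,1-110,101-0
  24 | 1-000,1100-
  25 | 1100-  (sole → essential)
  30 | 1-110  (sole → essential)
Essential prime implicants: 00-01, 00-10, 011-1, 1-110, 10011, 1100-

YES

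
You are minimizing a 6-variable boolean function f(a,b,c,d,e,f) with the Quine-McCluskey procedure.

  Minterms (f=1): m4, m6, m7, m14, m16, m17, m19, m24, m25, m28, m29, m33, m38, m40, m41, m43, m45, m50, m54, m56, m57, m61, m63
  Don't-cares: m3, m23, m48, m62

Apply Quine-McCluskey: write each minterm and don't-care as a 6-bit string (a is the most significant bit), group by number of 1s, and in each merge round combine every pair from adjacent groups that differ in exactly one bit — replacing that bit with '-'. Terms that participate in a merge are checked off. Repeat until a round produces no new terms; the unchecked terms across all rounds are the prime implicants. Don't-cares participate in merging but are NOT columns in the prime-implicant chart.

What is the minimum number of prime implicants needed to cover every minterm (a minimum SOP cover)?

size-2^0 implicants → 000011(✓)  000100(✓)  000110(✓)  000111(✓)  001110(✓)  010000(✓)  010001(✓)  010011(✓)  010111(✓)  011000(✓)  011001(✓)  011100(✓)  011101(✓)  100001(✓)  100110(✓)  101000(✓)  101001(✓)  101011(✓)  101101(✓)  110000(✓)  110010(✓)  110110(✓)  111000(✓)  111001(✓)  111101(✓)  111110(✓)  111111(✓)
size-2^1 implicants → -00110  -10000(✓)  -11000(✓)  -11001(✓)  -11101(✓)  0-0011(✓)  0-0111(✓)  00-110  000-11(✓)  0001-0  00011-  01-000(✓)  01-001(✓)  010-11(✓)  0100-1  01000-(✓)  011-00(✓)  011-01(✓)  01100-(✓)  01110-(✓)  1-0110  1-1000(✓)  1-1001(✓)  1-1101(✓)  10-001  101-01(✓)  1010-1  10100-(✓)  11-000(✓)  11-110  110-10  1100-0  111-01(✓)  11100-(✓)  1111-1  11111-
size-2^2 implicants → -1-000  -11-01  -1100-  0-0-11  01-00-  011-0-  1-1-01  1-100-
Unchecked terms (primes): -00110, -1-000, -11-01, -1100-, 0-0-11, 00-110, 0001-0, 00011-, 01-00-, 0100-1, 011-0-, 1-0110, 1-1-01, 1-100-, 10-001, 1010-1, 11-110, 110-10, 1100-0, 1111-1, 11111-
Minterm coverage:
  m4 ⊆ 0001-0 [E]
  m6 ⊆ -00110,00-110,0001-0,00011-
  m7 ⊆ 0-0-11,00011-
  m14 ⊆ 00-110 [E]
  m16 ⊆ -1-000,01-00-
  m17 ⊆ 01-00-,0100-1
  m19 ⊆ 0-0-11,0100-1
  m24 ⊆ -1-000,-1100-,01-00-,011-0-
  m25 ⊆ -11-01,-1100-,01-00-,011-0-
  m28 ⊆ 011-0- [E]
  m29 ⊆ -11-01,011-0-
  m33 ⊆ 10-001 [E]
  m38 ⊆ -00110,1-0110
  m40 ⊆ 1-100- [E]
  m41 ⊆ 1-1-01,1-100-,10-001,1010-1
  m43 ⊆ 1010-1 [E]
  m45 ⊆ 1-1-01 [E]
  m50 ⊆ 110-10,1100-0
  m54 ⊆ 1-0110,11-110,110-10
  m56 ⊆ -1-000,-1100-,1-100-
  m57 ⊆ -11-01,-1100-,1-1-01,1-100-
  m61 ⊆ -11-01,1-1-01,1111-1
  m63 ⊆ 1111-1,11111-
E = {00-110, 0001-0, 011-0-, 1-1-01, 1-100-, 10-001, 1010-1}
Petrick residual → -00110, 0-0-11, 01-00-, 110-10, 1111-1
Cover = b'c'def' + a'c'ef + a'b'def' + a'b'c'df' + a'bd'e' + a'bce' + ace'f + acd'e' + ab'd'e'f + ab'cd'f + abc'ef' + abcdf  |cover|=12

12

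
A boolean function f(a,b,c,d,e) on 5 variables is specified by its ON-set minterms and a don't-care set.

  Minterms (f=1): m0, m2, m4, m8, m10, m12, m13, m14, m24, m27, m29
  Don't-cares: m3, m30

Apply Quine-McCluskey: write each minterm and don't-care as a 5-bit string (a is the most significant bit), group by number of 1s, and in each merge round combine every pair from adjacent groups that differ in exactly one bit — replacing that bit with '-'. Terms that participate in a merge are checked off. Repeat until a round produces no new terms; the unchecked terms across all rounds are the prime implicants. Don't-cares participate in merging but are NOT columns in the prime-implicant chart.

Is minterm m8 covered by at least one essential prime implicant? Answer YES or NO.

size-2^0 implicants → 00000(✓)  00010(✓)  00011(✓)  00100(✓)  01000(✓)  01010(✓)  01100(✓)  01101(✓)  01110(✓)  11000(✓)  11011  11101(✓)  11110(✓)
size-2^1 implicants → -1000  -1101  -1110  0-000(✓)  0-010(✓)  0-100(✓)  00-00(✓)  000-0(✓)  0001-  01-00(✓)  01-10(✓)  010-0(✓)  011-0(✓)  0110-
size-2^2 implicants → 0--00  0-0-0  01--0
Unchecked terms (primes): -1000, -1101, -1110, 0--00, 0-0-0, 0001-, 01--0, 0110-, 11011
Minterm coverage:
  m0 ⊆ 0--00,0-0-0
  m2 ⊆ 0-0-0,0001-
  m4 ⊆ 0--00 [E]
  m8 ⊆ -1000,0--00,0-0-0,01--0
  m10 ⊆ 0-0-0,01--0
  m12 ⊆ 0--00,01--0,0110-
  m13 ⊆ -1101,0110-
  m14 ⊆ -1110,01--0
  m24 ⊆ -1000 [E]
  m27 ⊆ 11011 [E]
  m29 ⊆ -1101 [E]
E = {-1000, -1101, 0--00, 11011}

YES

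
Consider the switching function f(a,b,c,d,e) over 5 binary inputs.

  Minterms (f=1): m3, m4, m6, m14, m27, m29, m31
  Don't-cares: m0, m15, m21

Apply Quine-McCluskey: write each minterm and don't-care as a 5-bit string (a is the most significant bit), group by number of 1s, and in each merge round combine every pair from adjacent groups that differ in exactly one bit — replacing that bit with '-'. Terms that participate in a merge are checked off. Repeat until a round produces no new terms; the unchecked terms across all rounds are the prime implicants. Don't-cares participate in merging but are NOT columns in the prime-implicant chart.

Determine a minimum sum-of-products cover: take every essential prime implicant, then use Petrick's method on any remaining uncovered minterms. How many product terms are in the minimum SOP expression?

[col 0] 00000*, 00011, 00100*, 00110*, 01110*, 01111*, 10101*, 11011*, 11101*, 11111*
[col 1] -1111, 0-110, 00-00, 001-0, 0111-, 1-101, 11-11, 111-1
Prime implicants: -1111, 0-110, 00-00, 00011, 001-0, 0111-, 1-101, 11-11, 111-1
PI chart (minterm → PIs covering it):
  3 | 00011  (sole → essential)
  4 | 00-00,001-0
  6 | 0-110,001-0
  14 | 0-110,0111-
  27 | 11-11  (sole → essential)
  29 | 1-101,111-1
  31 | -1111,11-11,111-1
Essential prime implicants: 00011, 11-11
Petrick residual → 0-110, 00-00, 1-101
Minimum SOP uses 5 PIs: a'cde' + a'b'd'e' + a'b'c'de + acd'e + abde

5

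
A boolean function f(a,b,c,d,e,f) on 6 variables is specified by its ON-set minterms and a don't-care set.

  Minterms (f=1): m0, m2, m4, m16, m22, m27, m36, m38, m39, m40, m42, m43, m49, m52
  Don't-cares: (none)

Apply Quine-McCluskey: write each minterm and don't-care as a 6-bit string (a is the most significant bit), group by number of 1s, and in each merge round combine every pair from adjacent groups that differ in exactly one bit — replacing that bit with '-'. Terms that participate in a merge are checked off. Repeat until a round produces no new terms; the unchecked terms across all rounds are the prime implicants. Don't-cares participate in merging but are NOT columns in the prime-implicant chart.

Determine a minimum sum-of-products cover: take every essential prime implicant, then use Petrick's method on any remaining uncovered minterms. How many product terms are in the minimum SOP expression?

size-2^0 implicants → 000000(✓)  000010(✓)  000100(✓)  010000(✓)  010110  011011  100100(✓)  100110(✓)  100111(✓)  101000(✓)  101010(✓)  101011(✓)  110001  110100(✓)
size-2^1 implicants → -00100  0-0000  000-00  0000-0  1-0100  1001-0  10011-  1010-0  10101-
Unchecked terms (primes): -00100, 0-0000, 000-00, 0000-0, 010110, 011011, 1-0100, 1001-0, 10011-, 1010-0, 10101-, 110001
Minterm coverage:
  m0 ⊆ 0-0000,000-00,0000-0
  m2 ⊆ 0000-0 [E]
  m4 ⊆ -00100,000-00
  m16 ⊆ 0-0000 [E]
  m22 ⊆ 010110 [E]
  m27 ⊆ 011011 [E]
  m36 ⊆ -00100,1-0100,1001-0
  m38 ⊆ 1001-0,10011-
  m39 ⊆ 10011- [E]
  m40 ⊆ 1010-0 [E]
  m42 ⊆ 1010-0,10101-
  m43 ⊆ 10101- [E]
  m49 ⊆ 110001 [E]
  m52 ⊆ 1-0100 [E]
E = {0-0000, 0000-0, 010110, 011011, 1-0100, 10011-, 1010-0, 10101-, 110001}
Petrick residual → -00100
Cover = b'c'de'f' + a'c'd'e'f' + a'b'c'd'f' + a'bc'def' + a'bcd'ef + ac'de'f' + ab'c'de + ab'cd'f' + ab'cd'e + abc'd'e'f  |cover|=10

10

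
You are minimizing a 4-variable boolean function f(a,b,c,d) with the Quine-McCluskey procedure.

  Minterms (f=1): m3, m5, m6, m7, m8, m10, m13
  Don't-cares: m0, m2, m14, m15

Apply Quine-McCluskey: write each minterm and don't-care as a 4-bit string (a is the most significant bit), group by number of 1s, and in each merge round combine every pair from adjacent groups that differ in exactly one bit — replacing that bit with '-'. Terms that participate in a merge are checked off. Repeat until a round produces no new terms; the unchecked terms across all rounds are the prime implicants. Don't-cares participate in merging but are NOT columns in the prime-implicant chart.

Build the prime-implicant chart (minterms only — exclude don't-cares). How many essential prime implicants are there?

3

Round 0: 0000✓ 0010✓ 0011✓ 0101✓ 0110✓ 0111✓ 1000✓ 1010✓ 1101✓ 1110✓ 1111✓
Round 1: -000✓ -010✓ -101✓ -110✓ -111✓ 0-10✓ 0-11✓ 00-0✓ 001-✓ 01-1✓ 011-✓ 1-10✓ 10-0✓ 11-1✓ 111-✓
Round 2: --10 -0-0 -1-1 -11- 0-1-
PIs = {--10, -0-0, -1-1, -11-, 0-1-}
Coverage chart:
  m3: 0-1- ←essential
  m5: -1-1 ←essential
  m6: --10,-11-,0-1-
  m7: -1-1,-11-,0-1-
  m8: -0-0 ←essential
  m10: --10,-0-0
  m13: -1-1 ←essential
Essential: -0-0, -1-1, 0-1-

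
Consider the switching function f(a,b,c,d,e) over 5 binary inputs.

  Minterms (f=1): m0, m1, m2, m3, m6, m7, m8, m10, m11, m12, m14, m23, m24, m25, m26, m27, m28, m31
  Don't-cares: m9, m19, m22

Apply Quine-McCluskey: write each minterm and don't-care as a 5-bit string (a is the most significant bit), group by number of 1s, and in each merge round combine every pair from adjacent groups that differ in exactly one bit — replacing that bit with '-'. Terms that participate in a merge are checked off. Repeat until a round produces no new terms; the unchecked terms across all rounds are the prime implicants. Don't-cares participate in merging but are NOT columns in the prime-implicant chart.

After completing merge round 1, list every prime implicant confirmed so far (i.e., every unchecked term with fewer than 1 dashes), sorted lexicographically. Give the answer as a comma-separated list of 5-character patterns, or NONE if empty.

NONE

size-2^0 implicants → 00000(✓)  00001(✓)  00010(✓)  00011(✓)  00110(✓)  00111(✓)  01000(✓)  01001(✓)  01010(✓)  01011(✓)  01100(✓)  01110(✓)  10011(✓)  10110(✓)  10111(✓)  11000(✓)  11001(✓)  11010(✓)  11011(✓)  11100(✓)  11111(✓)
size-2^1 implicants → -0011(✓)  -0110(✓)  -0111(✓)  -1000(✓)  -1001(✓)  -1010(✓)  -1011(✓)  -1100(✓)  0-000(✓)  0-001(✓)  0-010(✓)  0-011(✓)  0-110(✓)  00-10(✓)  00-11(✓)  000-0(✓)  000-1(✓)  0000-(✓)  0001-(✓)  0011-(✓)  01-00(✓)  01-10(✓)  010-0(✓)  010-1(✓)  0100-(✓)  0101-(✓)  011-0(✓)  1-011(✓)  1-111(✓)  10-11(✓)  1011-(✓)  11-00(✓)  11-11(✓)  110-0(✓)  110-1(✓)  1100-(✓)  1101-(✓)
size-2^2 implicants → --011  -0-11  -011-  -1-00  -10-0(✓)  -10-1(✓)  -100-(✓)  -101-(✓)  0--10  0-0-0(✓)  0-0-1(✓)  0-00-(✓)  0-01-(✓)  00-1-  000--(✓)  01--0  010--(✓)  1--11  110--(✓)
size-2^3 implicants → -10--  0-0--
Unchecked terms (primes): --011, -0-11, -011-, -1-00, -10--, 0--10, 0-0--, 00-1-, 01--0, 1--11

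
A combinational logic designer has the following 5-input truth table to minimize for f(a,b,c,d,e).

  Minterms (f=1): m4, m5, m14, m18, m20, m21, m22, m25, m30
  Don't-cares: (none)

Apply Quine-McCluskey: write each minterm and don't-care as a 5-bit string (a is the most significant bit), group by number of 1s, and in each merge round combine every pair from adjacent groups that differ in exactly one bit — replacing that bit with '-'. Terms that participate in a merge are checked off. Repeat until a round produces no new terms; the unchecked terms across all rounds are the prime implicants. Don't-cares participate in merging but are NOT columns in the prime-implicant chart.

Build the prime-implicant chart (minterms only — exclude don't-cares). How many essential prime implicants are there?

size-2^0 implicants → 00100(✓)  00101(✓)  01110(✓)  10010(✓)  10100(✓)  10101(✓)  10110(✓)  11001  11110(✓)
size-2^1 implicants → -0100(✓)  -0101(✓)  -1110  0010-(✓)  1-110  10-10  101-0  1010-(✓)
size-2^2 implicants → -010-
Unchecked terms (primes): -010-, -1110, 1-110, 10-10, 101-0, 11001
Minterm coverage:
  m4 ⊆ -010- [E]
  m5 ⊆ -010- [E]
  m14 ⊆ -1110 [E]
  m18 ⊆ 10-10 [E]
  m20 ⊆ -010-,101-0
  m21 ⊆ -010- [E]
  m22 ⊆ 1-110,10-10,101-0
  m25 ⊆ 11001 [E]
  m30 ⊆ -1110,1-110
E = {-010-, -1110, 10-10, 11001}

4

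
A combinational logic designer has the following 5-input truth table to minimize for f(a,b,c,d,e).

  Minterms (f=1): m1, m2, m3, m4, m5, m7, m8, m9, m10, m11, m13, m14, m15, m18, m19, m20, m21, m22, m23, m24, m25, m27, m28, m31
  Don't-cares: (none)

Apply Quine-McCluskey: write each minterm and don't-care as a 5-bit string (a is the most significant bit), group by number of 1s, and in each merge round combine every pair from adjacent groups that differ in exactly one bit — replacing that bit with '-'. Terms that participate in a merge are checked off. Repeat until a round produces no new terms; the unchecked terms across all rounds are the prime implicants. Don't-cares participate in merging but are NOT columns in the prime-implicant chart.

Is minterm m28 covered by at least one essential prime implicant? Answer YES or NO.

[col 0] 00001*, 00010*, 00011*, 00100*, 00101*, 00111*, 01000*, 01001*, 01010*, 01011*, 01101*, 01110*, 01111*, 10010*, 10011*, 10100*, 10101*, 10110*, 10111*, 11000*, 11001*, 11011*, 11100*, 11111*
[col 1] -0010*, -0011*, -0100*, -0101*, -0111*, -1000*, -1001*, -1011*, -1111*, 0-001*, 0-010*, 0-011*, 0-101*, 0-111*, 00-01*, 00-11*, 000-1*, 0001-*, 001-1*, 0010-*, 01-01*, 01-10*, 01-11*, 010-0*, 010-1*, 0100-*, 0101-*, 011-1*, 0111-*, 1-011*, 1-100, 1-111*, 10-10*, 10-11*, 1001-*, 101-0*, 101-1*, 1010-*, 1011-*, 11-00, 11-11*, 110-1*, 1100-*
[col 2] --011*, --111*, -0-11*, -001-, -01-1, -010-, -1-11*, -10-1, -100-, 0--01*, 0--11*, 0-0-1*, 0-01-, 0-1-1*, 00--1*, 01--1*, 01-1-, 010--, 1--11*, 10-1-, 101--
[col 3] ---11, 0---1
Prime implicants: ---11, -001-, -01-1, -010-, -10-1, -100-, 0---1, 0-01-, 01-1-, 010--, 1-100, 10-1-, 101--, 11-00
PI chart (minterm → PIs covering it):
  1 | 0---1  (sole → essential)
  2 | -001-,0-01-
  3 | ---11,-001-,0---1,0-01-
  4 | -010-  (sole → essential)
  5 | -01-1,-010-,0---1
  7 | ---11,-01-1,0---1
  8 | -100-,010--
  9 | -10-1,-100-,0---1,010--
  10 | 0-01-,01-1-,010--
  11 | ---11,-10-1,0---1,0-01-,01-1-,010--
  13 | 0---1  (sole → essential)
  14 | 01-1-  (sole → essential)
  15 | ---11,0---1,01-1-
  18 | -001-,10-1-
  19 | ---11,-001-,10-1-
  20 | -010-,1-100,101--
  21 | -01-1,-010-,101--
  22 | 10-1-,101--
  23 | ---11,-01-1,10-1-,101--
  24 | -100-,11-00
  25 | -10-1,-100-
  27 | ---11,-10-1
  28 | 1-100,11-00
  31 | ---11  (sole → essential)
Essential prime implicants: ---11, -010-, 0---1, 01-1-

NO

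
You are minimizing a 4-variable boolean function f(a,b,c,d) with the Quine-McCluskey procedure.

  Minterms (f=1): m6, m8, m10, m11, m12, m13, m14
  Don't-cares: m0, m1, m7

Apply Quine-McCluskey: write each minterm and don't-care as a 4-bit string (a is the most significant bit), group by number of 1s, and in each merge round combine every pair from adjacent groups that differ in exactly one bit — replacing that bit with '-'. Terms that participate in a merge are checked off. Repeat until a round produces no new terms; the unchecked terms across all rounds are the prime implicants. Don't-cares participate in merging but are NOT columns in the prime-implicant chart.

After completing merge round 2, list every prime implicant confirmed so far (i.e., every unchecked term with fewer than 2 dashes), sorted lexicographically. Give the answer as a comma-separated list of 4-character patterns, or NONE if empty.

-000, -110, 000-, 011-, 101-, 110-

size-2^0 implicants → 0000(✓)  0001(✓)  0110(✓)  0111(✓)  1000(✓)  1010(✓)  1011(✓)  1100(✓)  1101(✓)  1110(✓)
size-2^1 implicants → -000  -110  000-  011-  1-00(✓)  1-10(✓)  10-0(✓)  101-  11-0(✓)  110-
size-2^2 implicants → 1--0
Unchecked terms (primes): -000, -110, 000-, 011-, 1--0, 101-, 110-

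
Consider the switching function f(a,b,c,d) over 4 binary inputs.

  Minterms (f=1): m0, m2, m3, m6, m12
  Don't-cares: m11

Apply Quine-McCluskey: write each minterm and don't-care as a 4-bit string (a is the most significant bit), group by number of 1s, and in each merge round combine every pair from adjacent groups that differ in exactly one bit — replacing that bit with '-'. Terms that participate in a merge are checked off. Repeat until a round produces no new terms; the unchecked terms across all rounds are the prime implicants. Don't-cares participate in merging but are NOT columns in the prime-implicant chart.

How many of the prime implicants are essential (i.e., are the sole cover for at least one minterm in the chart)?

3

[col 0] 0000*, 0010*, 0011*, 0110*, 1011*, 1100
[col 1] -011, 0-10, 00-0, 001-
Prime implicants: -011, 0-10, 00-0, 001-, 1100
PI chart (minterm → PIs covering it):
  0 | 00-0  (sole → essential)
  2 | 0-10,00-0,001-
  3 | -011,001-
  6 | 0-10  (sole → essential)
  12 | 1100  (sole → essential)
Essential prime implicants: 0-10, 00-0, 1100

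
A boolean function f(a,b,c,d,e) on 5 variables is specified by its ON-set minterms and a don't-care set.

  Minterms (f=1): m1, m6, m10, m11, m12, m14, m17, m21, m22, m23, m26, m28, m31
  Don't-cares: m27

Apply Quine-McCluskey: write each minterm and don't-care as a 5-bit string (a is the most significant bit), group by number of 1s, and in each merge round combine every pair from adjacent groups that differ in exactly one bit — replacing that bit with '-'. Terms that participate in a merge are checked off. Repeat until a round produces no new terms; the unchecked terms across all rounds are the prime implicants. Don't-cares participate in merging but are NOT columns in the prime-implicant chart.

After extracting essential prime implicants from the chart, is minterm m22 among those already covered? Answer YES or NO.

NO

size-2^0 implicants → 00001(✓)  00110(✓)  01010(✓)  01011(✓)  01100(✓)  01110(✓)  10001(✓)  10101(✓)  10110(✓)  10111(✓)  11010(✓)  11011(✓)  11100(✓)  11111(✓)
size-2^1 implicants → -0001  -0110  -1010(✓)  -1011(✓)  -1100  0-110  01-10  0101-(✓)  011-0  1-111  10-01  101-1  1011-  11-11  1101-(✓)
size-2^2 implicants → -101-
Unchecked terms (primes): -0001, -0110, -101-, -1100, 0-110, 01-10, 011-0, 1-111, 10-01, 101-1, 1011-, 11-11
Minterm coverage:
  m1 ⊆ -0001 [E]
  m6 ⊆ -0110,0-110
  m10 ⊆ -101-,01-10
  m11 ⊆ -101- [E]
  m12 ⊆ -1100,011-0
  m14 ⊆ 0-110,01-10,011-0
  m17 ⊆ -0001,10-01
  m21 ⊆ 10-01,101-1
  m22 ⊆ -0110,1011-
  m23 ⊆ 1-111,101-1,1011-
  m26 ⊆ -101- [E]
  m28 ⊆ -1100 [E]
  m31 ⊆ 1-111,11-11
E = {-0001, -101-, -1100}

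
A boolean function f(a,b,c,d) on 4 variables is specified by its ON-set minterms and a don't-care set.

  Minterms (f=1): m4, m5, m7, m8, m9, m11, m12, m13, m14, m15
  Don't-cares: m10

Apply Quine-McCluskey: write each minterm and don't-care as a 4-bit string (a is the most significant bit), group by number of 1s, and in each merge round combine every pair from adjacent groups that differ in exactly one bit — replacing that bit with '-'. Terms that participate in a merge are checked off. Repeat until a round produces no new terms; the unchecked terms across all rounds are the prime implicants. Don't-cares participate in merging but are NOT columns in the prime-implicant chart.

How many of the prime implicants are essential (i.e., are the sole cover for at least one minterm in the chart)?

3

Round 0: 0100✓ 0101✓ 0111✓ 1000✓ 1001✓ 1010✓ 1011✓ 1100✓ 1101✓ 1110✓ 1111✓
Round 1: -100✓ -101✓ -111✓ 01-1✓ 010-✓ 1-00✓ 1-01✓ 1-10✓ 1-11✓ 10-0✓ 10-1✓ 100-✓ 101-✓ 11-0✓ 11-1✓ 110-✓ 111-✓
Round 2: -1-1 -10- 1--0✓ 1--1✓ 1-0-✓ 1-1-✓ 10--✓ 11--✓
Round 3: 1---
PIs = {-1-1, -10-, 1---}
Coverage chart:
  m4: -10- ←essential
  m5: -1-1,-10-
  m7: -1-1 ←essential
  m8: 1--- ←essential
  m9: 1--- ←essential
  m11: 1--- ←essential
  m12: -10-,1---
  m13: -1-1,-10-,1---
  m14: 1--- ←essential
  m15: -1-1,1---
Essential: -1-1, -10-, 1---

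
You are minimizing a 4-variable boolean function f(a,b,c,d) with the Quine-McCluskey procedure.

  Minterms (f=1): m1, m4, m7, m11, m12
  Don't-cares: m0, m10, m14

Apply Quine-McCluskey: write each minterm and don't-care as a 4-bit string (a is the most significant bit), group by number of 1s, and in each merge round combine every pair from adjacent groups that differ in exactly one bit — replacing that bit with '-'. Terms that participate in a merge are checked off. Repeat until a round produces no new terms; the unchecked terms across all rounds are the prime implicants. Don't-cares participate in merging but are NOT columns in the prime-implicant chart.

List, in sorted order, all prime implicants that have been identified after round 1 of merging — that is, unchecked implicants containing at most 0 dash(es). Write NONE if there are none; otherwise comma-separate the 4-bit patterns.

size-2^0 implicants → 0000(✓)  0001(✓)  0100(✓)  0111  1010(✓)  1011(✓)  1100(✓)  1110(✓)
size-2^1 implicants → -100  0-00  000-  1-10  101-  11-0
Unchecked terms (primes): -100, 0-00, 000-, 0111, 1-10, 101-, 11-0

0111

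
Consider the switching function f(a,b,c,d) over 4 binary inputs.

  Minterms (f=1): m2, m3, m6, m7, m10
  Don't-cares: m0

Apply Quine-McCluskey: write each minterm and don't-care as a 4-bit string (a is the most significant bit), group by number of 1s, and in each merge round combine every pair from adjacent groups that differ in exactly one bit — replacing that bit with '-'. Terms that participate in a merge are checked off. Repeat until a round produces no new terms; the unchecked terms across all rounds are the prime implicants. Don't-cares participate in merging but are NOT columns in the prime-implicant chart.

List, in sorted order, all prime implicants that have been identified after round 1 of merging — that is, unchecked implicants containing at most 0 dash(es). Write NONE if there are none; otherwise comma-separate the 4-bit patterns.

size-2^0 implicants → 0000(✓)  0010(✓)  0011(✓)  0110(✓)  0111(✓)  1010(✓)
size-2^1 implicants → -010  0-10(✓)  0-11(✓)  00-0  001-(✓)  011-(✓)
size-2^2 implicants → 0-1-
Unchecked terms (primes): -010, 0-1-, 00-0

NONE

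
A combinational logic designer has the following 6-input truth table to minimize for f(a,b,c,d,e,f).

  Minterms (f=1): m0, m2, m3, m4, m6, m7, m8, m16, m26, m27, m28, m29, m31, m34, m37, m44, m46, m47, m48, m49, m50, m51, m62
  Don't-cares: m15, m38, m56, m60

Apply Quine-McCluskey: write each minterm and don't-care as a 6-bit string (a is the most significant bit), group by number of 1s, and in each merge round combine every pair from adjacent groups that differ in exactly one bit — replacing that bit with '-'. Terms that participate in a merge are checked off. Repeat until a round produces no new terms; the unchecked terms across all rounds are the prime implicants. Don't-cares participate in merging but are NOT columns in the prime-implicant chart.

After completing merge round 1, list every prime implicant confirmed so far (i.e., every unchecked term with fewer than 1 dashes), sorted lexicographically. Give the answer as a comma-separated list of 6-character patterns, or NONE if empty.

100101

size-2^0 implicants → 000000(✓)  000010(✓)  000011(✓)  000100(✓)  000110(✓)  000111(✓)  001000(✓)  001111(✓)  010000(✓)  011010(✓)  011011(✓)  011100(✓)  011101(✓)  011111(✓)  100010(✓)  100101  100110(✓)  101100(✓)  101110(✓)  101111(✓)  110000(✓)  110001(✓)  110010(✓)  110011(✓)  111000(✓)  111100(✓)  111110(✓)
size-2^1 implicants → -00010(✓)  -00110(✓)  -01111  -10000  -11100  0-0000  0-1111  00-000  00-111  000-00(✓)  000-10(✓)  000-11(✓)  0000-0(✓)  00001-(✓)  0001-0(✓)  00011-(✓)  011-11  01101-  0111-1  01110-  1-0010  1-1100(✓)  1-1110(✓)  10-110  100-10(✓)  1011-0(✓)  10111-  11-000  1100-0(✓)  1100-1(✓)  11000-(✓)  11001-(✓)  111-00  1111-0(✓)
size-2^2 implicants → -00-10  000--0  000-1-  1-11-0  1100--
Unchecked terms (primes): -00-10, -01111, -10000, -11100, 0-0000, 0-1111, 00-000, 00-111, 000--0, 000-1-, 011-11, 01101-, 0111-1, 01110-, 1-0010, 1-11-0, 10-110, 100101, 10111-, 11-000, 1100--, 111-00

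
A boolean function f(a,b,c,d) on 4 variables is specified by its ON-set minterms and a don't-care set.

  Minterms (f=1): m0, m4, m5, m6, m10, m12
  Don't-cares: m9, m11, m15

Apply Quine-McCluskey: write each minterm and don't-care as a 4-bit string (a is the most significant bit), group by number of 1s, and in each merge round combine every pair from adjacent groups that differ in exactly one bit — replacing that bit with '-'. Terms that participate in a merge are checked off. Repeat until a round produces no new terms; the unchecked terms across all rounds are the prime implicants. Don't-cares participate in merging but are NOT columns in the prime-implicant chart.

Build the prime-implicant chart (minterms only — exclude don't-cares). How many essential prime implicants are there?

size-2^0 implicants → 0000(✓)  0100(✓)  0101(✓)  0110(✓)  1001(✓)  1010(✓)  1011(✓)  1100(✓)  1111(✓)
size-2^1 implicants → -100  0-00  01-0  010-  1-11  10-1  101-
Unchecked terms (primes): -100, 0-00, 01-0, 010-, 1-11, 10-1, 101-
Minterm coverage:
  m0 ⊆ 0-00 [E]
  m4 ⊆ -100,0-00,01-0,010-
  m5 ⊆ 010- [E]
  m6 ⊆ 01-0 [E]
  m10 ⊆ 101- [E]
  m12 ⊆ -100 [E]
E = {-100, 0-00, 01-0, 010-, 101-}

5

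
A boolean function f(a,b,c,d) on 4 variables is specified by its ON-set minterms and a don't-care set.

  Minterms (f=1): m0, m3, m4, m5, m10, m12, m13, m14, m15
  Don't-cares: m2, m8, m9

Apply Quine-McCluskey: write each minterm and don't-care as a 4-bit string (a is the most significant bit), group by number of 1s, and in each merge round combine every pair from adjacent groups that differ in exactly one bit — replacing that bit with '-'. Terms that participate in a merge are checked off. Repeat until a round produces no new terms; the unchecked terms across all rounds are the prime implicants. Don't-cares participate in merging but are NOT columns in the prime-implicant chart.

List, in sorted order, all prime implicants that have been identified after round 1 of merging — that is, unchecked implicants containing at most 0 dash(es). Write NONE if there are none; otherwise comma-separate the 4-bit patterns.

Round 0: 0000✓ 0010✓ 0011✓ 0100✓ 0101✓ 1000✓ 1001✓ 1010✓ 1100✓ 1101✓ 1110✓ 1111✓
Round 1: -000✓ -010✓ -100✓ -101✓ 0-00✓ 00-0✓ 001- 010-✓ 1-00✓ 1-01✓ 1-10✓ 10-0✓ 100-✓ 11-0✓ 11-1✓ 110-✓ 111-✓
Round 2: --00 -0-0 -10- 1--0 1-0- 11--
PIs = {--00, -0-0, -10-, 001-, 1--0, 1-0-, 11--}

NONE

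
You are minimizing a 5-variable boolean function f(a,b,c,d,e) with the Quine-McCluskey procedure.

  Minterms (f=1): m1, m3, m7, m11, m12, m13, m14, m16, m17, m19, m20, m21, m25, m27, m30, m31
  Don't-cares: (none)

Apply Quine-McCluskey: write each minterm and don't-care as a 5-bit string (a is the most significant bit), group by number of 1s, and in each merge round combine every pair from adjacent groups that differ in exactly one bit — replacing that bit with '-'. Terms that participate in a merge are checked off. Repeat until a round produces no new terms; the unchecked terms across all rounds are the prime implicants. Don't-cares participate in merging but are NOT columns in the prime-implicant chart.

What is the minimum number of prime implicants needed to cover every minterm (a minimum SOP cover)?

[col 0] 00001*, 00011*, 00111*, 01011*, 01100*, 01101*, 01110*, 10000*, 10001*, 10011*, 10100*, 10101*, 11001*, 11011*, 11110*, 11111*
[col 1] -0001*, -0011*, -1011*, -1110, 0-011*, 00-11, 000-1*, 011-0, 0110-, 1-001*, 1-011*, 10-00*, 10-01*, 100-1*, 1000-*, 1010-*, 11-11, 110-1*, 1111-
[col 2] --011, -00-1, 1-0-1, 10-0-
Prime implicants: --011, -00-1, -1110, 00-11, 011-0, 0110-, 1-0-1, 10-0-, 11-11, 1111-
PI chart (minterm → PIs covering it):
  1 | -00-1  (sole → essential)
  3 | --011,-00-1,00-11
  7 | 00-11  (sole → essential)
  11 | --011  (sole → essential)
  12 | 011-0,0110-
  13 | 0110-  (sole → essential)
  14 | -1110,011-0
  16 | 10-0-  (sole → essential)
  17 | -00-1,1-0-1,10-0-
  19 | --011,-00-1,1-0-1
  20 | 10-0-  (sole → essential)
  21 | 10-0-  (sole → essential)
  25 | 1-0-1  (sole → essential)
  27 | --011,1-0-1,11-11
  30 | -1110,1111-
  31 | 11-11,1111-
Essential prime implicants: --011, -00-1, 00-11, 0110-, 1-0-1, 10-0-
Petrick residual → -1110, 11-11
Minimum SOP uses 8 PIs: c'de + b'c'e + bcde' + a'b'de + a'bcd' + ac'e + ab'd' + abde

8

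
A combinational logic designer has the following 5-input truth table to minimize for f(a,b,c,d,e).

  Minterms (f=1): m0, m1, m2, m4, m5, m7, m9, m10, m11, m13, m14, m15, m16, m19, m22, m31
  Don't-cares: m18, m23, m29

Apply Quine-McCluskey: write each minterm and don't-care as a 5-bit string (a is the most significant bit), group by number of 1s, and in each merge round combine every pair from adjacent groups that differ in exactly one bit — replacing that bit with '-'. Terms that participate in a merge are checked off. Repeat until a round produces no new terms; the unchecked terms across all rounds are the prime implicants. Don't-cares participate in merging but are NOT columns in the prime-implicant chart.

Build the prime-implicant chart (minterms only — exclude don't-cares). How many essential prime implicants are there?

Round 0: 00000✓ 00001✓ 00010✓ 00100✓ 00101✓ 00111✓ 01001✓ 01010✓ 01011✓ 01101✓ 01110✓ 01111✓ 10000✓ 10010✓ 10011✓ 10110✓ 10111✓ 11101✓ 11111✓
Round 1: -0000✓ -0010✓ -0111✓ -1101✓ -1111✓ 0-001✓ 0-010 0-101✓ 0-111✓ 00-00✓ 00-01✓ 000-0✓ 0000-✓ 001-1✓ 0010-✓ 01-01✓ 01-10✓ 01-11✓ 010-1✓ 0101-✓ 011-1✓ 0111-✓ 1-111✓ 10-10✓ 10-11✓ 100-0✓ 1001-✓ 1011-✓ 111-1✓
Round 2: --111 -00-0 -11-1 0--01 0-1-1 00-0- 01--1 01-1- 10-1-
PIs = {--111, -00-0, -11-1, 0--01, 0-010, 0-1-1, 00-0-, 01--1, 01-1-, 10-1-}
Coverage chart:
  m0: -00-0,00-0-
  m1: 0--01,00-0-
  m2: -00-0,0-010
  m4: 00-0- ←essential
  m5: 0--01,0-1-1,00-0-
  m7: --111,0-1-1
  m9: 0--01,01--1
  m10: 0-010,01-1-
  m11: 01--1,01-1-
  m13: -11-1,0--01,0-1-1,01--1
  m14: 01-1- ←essential
  m15: --111,-11-1,0-1-1,01--1,01-1-
  m16: -00-0 ←essential
  m19: 10-1- ←essential
  m22: 10-1- ←essential
  m31: --111,-11-1
Essential: -00-0, 00-0-, 01-1-, 10-1-

4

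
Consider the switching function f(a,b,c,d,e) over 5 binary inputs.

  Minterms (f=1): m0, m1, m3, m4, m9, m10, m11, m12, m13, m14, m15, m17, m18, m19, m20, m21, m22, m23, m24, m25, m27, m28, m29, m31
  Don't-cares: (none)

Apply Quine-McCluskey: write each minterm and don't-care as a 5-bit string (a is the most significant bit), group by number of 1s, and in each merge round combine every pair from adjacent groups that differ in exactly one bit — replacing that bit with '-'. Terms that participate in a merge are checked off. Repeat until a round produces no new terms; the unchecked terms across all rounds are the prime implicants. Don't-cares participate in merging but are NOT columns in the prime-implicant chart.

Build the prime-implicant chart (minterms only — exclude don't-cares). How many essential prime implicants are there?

[col 0] 00000*, 00001*, 00011*, 00100*, 01001*, 01010*, 01011*, 01100*, 01101*, 01110*, 01111*, 10001*, 10010*, 10011*, 10100*, 10101*, 10110*, 10111*, 11000*, 11001*, 11011*, 11100*, 11101*, 11111*
[col 1] -0001*, -0011*, -0100*, -1001*, -1011*, -1100*, -1101*, -1111*, 0-001*, 0-011*, 0-100*, 00-00, 000-1*, 0000-, 01-01*, 01-10*, 01-11*, 010-1*, 0101-*, 011-0*, 011-1*, 0110-*, 0111-*, 1-001*, 1-011*, 1-100*, 1-101*, 1-111*, 10-01*, 10-10*, 10-11*, 100-1*, 1001-*, 101-0*, 101-1*, 1010-*, 1011-*, 11-00*, 11-01*, 11-11*, 110-1*, 1100-*, 111-1*, 1110-*
[col 2] --001*, --011*, --100, -00-1*, -1-01*, -1-11*, -10-1*, -11-1*, -110-, 0-0-1*, 01--1*, 01-1-, 011--, 1--01*, 1--11*, 1-0-1*, 1-1-1*, 1-10-, 10--1*, 10-1-, 101--, 11--1*, 11-0-
[col 3] --0-1, -1--1, 1---1
Prime implicants: --0-1, --100, -1--1, -110-, 00-00, 0000-, 01-1-, 011--, 1---1, 1-10-, 10-1-, 101--, 11-0-
PI chart (minterm → PIs covering it):
  0 | 00-00,0000-
  1 | --0-1,0000-
  3 | --0-1  (sole → essential)
  4 | --100,00-00
  9 | --0-1,-1--1
  10 | 01-1-  (sole → essential)
  11 | --0-1,-1--1,01-1-
  12 | --100,-110-,011--
  13 | -1--1,-110-,011--
  14 | 01-1-,011--
  15 | -1--1,01-1-,011--
  17 | --0-1,1---1
  18 | 10-1-  (sole → essential)
  19 | --0-1,1---1,10-1-
  20 | --100,1-10-,101--
  21 | 1---1,1-10-,101--
  22 | 10-1-,101--
  23 | 1---1,10-1-,101--
  24 | 11-0-  (sole → essential)
  25 | --0-1,-1--1,1---1,11-0-
  27 | --0-1,-1--1,1---1
  28 | --100,-110-,1-10-,11-0-
  29 | -1--1,-110-,1---1,1-10-,11-0-
  31 | -1--1,1---1
Essential prime implicants: --0-1, 01-1-, 10-1-, 11-0-

4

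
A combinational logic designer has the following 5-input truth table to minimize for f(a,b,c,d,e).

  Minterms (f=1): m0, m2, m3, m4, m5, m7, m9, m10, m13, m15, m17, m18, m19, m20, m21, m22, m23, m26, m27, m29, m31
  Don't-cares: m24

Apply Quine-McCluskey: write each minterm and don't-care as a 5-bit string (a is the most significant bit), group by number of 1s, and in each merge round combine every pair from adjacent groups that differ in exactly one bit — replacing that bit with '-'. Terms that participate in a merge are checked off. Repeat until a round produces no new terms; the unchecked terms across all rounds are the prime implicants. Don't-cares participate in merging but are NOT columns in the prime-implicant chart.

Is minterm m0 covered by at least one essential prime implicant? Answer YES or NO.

Round 0: 00000✓ 00010✓ 00011✓ 00100✓ 00101✓ 00111✓ 01001✓ 01010✓ 01101✓ 01111✓ 10001✓ 10010✓ 10011✓ 10100✓ 10101✓ 10110✓ 10111✓ 11000✓ 11010✓ 11011✓ 11101✓ 11111✓
Round 1: -0010✓ -0011✓ -0100✓ -0101✓ -0111✓ -1010✓ -1101✓ -1111✓ 0-010✓ 0-101✓ 0-111✓ 00-00 00-11✓ 000-0 0001-✓ 001-1✓ 0010-✓ 01-01 011-1✓ 1-010✓ 1-011✓ 1-101✓ 1-111✓ 10-01✓ 10-10✓ 10-11✓ 100-1✓ 1001-✓ 101-0✓ 101-1✓ 1010-✓ 1011-✓ 11-11✓ 110-0 1101-✓ 111-1✓
Round 2: --010 --101✓ --111✓ -0-11 -001- -01-1✓ -010- -11-1✓ 0-1-1✓ 1--11 1-01- 1-1-1✓ 10--1 10-1- 101--
Round 3: --1-1
PIs = {--010, --1-1, -0-11, -001-, -010-, 00-00, 000-0, 01-01, 1--11, 1-01-, 10--1, 10-1-, 101--, 110-0}
Coverage chart:
  m0: 00-00,000-0
  m2: --010,-001-,000-0
  m3: -0-11,-001-
  m4: -010-,00-00
  m5: --1-1,-010-
  m7: --1-1,-0-11
  m9: 01-01 ←essential
  m10: --010 ←essential
  m13: --1-1,01-01
  m15: --1-1 ←essential
  m17: 10--1 ←essential
  m18: --010,-001-,1-01-,10-1-
  m19: -0-11,-001-,1--11,1-01-,10--1,10-1-
  m20: -010-,101--
  m21: --1-1,-010-,10--1,101--
  m22: 10-1-,101--
  m23: --1-1,-0-11,1--11,10--1,10-1-,101--
  m26: --010,1-01-,110-0
  m27: 1--11,1-01-
  m29: --1-1 ←essential
  m31: --1-1,1--11
Essential: --010, --1-1, 01-01, 10--1

NO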